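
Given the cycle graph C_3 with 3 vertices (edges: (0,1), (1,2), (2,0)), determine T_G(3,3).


T(C_3; x,y) = x + x^2 + ... + x^(2) + y.
T(3,3) = 3^1 + 3^2 + 3
= 3 + 9 + 3
= 15.

15


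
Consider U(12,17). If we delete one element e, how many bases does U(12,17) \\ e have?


Deleting e from U(12,17) gives U(12,16) since n > r.
Bases of U(12,16) = (16 choose 12) = 1820.

1820


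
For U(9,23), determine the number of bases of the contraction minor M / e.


Contracting e from U(9,23) gives U(8,22).
Bases of U(8,22) = C(22,8) = 22! / (8! * 14!) = 319770.

319770


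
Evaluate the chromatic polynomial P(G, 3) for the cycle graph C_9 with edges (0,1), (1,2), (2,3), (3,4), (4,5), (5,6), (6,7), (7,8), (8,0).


P(C_9, k) = (k-1)^9 + (-1)^9*(k-1).
P(3) = (2)^9 - 2
= 512 - 2 = 510.

510


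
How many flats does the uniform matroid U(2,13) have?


Flats of U(2,13): every subset of size < 2 is a flat, plus E itself.
Count = (13 choose 0) + (13 choose 1) + 1
     = 1 + 13 + 1
     = 15.

15


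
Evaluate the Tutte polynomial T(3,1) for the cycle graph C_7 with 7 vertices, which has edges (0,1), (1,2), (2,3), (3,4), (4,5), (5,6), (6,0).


T(C_7; x,y) = x + x^2 + ... + x^(6) + y.
T(3,1) = 3^1 + 3^2 + 3^3 + 3^4 + 3^5 + 3^6 + 1
= 3 + 9 + 27 + 81 + 243 + 729 + 1
= 1093.

1093


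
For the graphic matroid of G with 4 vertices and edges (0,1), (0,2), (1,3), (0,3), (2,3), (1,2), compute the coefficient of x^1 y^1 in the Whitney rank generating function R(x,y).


R(x,y) = sum over A in 2^E of x^(r(E)-r(A)) * y^(|A|-r(A)).
G has 4 vertices, 6 edges. r(E) = 3.
Enumerate all 2^6 = 64 subsets.
Count subsets with r(E)-r(A)=1 and |A|-r(A)=1: 4.

4


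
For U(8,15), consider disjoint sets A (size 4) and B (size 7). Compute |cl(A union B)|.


|A union B| = 4 + 7 = 11 (disjoint).
In U(8,15), cl(S) = S if |S| < 8, else cl(S) = E.
Since 11 >= 8, cl(A union B) = E.
|cl(A union B)| = 15.

15


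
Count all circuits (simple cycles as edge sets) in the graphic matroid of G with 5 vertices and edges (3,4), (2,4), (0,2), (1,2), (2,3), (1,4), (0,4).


A circuit in a graphic matroid = edge set of a simple cycle.
G has 5 vertices and 7 edges.
Enumerating all minimal edge subsets forming cycles...
Total circuits found: 6.

6


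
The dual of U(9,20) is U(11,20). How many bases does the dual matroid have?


The dual of U(r,n) is U(n-r, n) = U(11,20).
Bases of U(11,20) are all (11)-element subsets.
|B(M*)| = (20 choose 11) = 167960.

167960


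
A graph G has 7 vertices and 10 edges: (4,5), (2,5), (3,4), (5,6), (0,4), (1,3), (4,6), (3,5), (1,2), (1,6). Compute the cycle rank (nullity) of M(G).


Cycle rank (nullity) = |E| - r(M) = |E| - (|V| - c).
|E| = 10, |V| = 7, c = 1.
Nullity = 10 - (7 - 1) = 10 - 6 = 4.

4


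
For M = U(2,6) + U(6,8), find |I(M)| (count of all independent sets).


For a direct sum, |I(M1+M2)| = |I(M1)| * |I(M2)|.
|I(U(2,6))| = sum C(6,k) for k=0..2 = 22.
|I(U(6,8))| = sum C(8,k) for k=0..6 = 247.
Total = 22 * 247 = 5434.

5434


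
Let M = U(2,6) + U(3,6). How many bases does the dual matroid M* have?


(M1+M2)* = M1* + M2*.
M1* = U(4,6), bases: C(6,4) = 15.
M2* = U(3,6), bases: C(6,3) = 20.
|B(M*)| = 15 * 20 = 300.

300


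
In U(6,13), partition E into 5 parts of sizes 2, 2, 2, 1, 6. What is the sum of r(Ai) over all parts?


r(Ai) = min(|Ai|, 6) for each part.
Sum = min(2,6) + min(2,6) + min(2,6) + min(1,6) + min(6,6)
    = 2 + 2 + 2 + 1 + 6
    = 13.

13


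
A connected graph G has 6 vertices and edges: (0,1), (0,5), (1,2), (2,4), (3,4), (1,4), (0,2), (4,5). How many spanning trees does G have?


By Kirchhoff's matrix tree theorem, the number of spanning trees equals
the determinant of any cofactor of the Laplacian matrix L.
G has 6 vertices and 8 edges.
Computing the (5 x 5) cofactor determinant gives 24.

24


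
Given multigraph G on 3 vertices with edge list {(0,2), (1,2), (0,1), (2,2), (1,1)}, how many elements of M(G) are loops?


In a graphic matroid, a loop is a self-loop edge (u,u) with rank 0.
Examining all 5 edges for self-loops...
Self-loops found: (2,2), (1,1)
Number of loops = 2.

2


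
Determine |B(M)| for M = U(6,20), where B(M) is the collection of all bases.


Bases of U(6,20) are all 6-element subsets of the 20-element ground set.
Number of bases = C(20,6).
C(20,6) = 20! / (6! * 14!) = 38760.

38760


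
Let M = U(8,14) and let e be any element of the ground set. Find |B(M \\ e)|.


Deleting e from U(8,14) gives U(8,13) since n > r.
Bases of U(8,13) = (13 choose 8) = 1287.

1287


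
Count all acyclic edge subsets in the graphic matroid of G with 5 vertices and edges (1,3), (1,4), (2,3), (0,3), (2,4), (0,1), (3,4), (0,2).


An independent set in a graphic matroid is an acyclic edge subset.
G has 5 vertices and 8 edges.
Enumerate all 2^8 = 256 subsets, checking for acyclicity.
Total independent sets = 134.

134


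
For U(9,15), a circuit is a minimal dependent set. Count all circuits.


In U(9,15), circuits are the (10)-element subsets.
Any set of 10 elements is dependent, and removing any one element gives
an independent set of size 9, so it is a minimal dependent set.
Number of circuits = C(15,10) = 15! / (10! * 5!) = 3003.

3003


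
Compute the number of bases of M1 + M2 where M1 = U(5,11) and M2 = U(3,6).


Bases of a direct sum M1 + M2: |B| = |B(M1)| * |B(M2)|.
|B(U(5,11))| = C(11,5) = 462.
|B(U(3,6))| = C(6,3) = 20.
Total bases = 462 * 20 = 9240.

9240


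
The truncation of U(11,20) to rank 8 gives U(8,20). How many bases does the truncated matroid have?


Truncating U(11,20) to rank 8 gives U(8,20).
Bases of U(8,20) are all 8-element subsets of 20 elements.
Number of bases = C(20,8) = 125970.

125970


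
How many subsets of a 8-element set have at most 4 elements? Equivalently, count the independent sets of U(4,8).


Independent sets of U(4,8) are all subsets of size <= 4.
Count = C(8,0) + C(8,1) + C(8,2) + C(8,3) + C(8,4)
     = 1 + 8 + 28 + 56 + 70
     = 163.

163


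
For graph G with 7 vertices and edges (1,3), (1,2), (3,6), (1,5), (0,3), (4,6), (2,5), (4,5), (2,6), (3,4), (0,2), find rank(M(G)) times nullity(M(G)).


r(M) = |V| - c = 7 - 1 = 6.
nullity = |E| - r(M) = 11 - 6 = 5.
Product = 6 * 5 = 30.

30


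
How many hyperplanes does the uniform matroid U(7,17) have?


Hyperplanes of U(7,17) are flats of rank 6.
In a uniform matroid, these are exactly the (6)-element subsets.
Count = C(17,6) = 17! / (6! * 11!) = 12376.

12376


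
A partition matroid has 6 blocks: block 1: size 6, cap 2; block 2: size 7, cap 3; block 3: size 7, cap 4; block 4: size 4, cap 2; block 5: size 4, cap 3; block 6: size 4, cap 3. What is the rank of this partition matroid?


Rank of a partition matroid = sum of min(|Si|, ci) for each block.
= min(6,2) + min(7,3) + min(7,4) + min(4,2) + min(4,3) + min(4,3)
= 2 + 3 + 4 + 2 + 3 + 3
= 17.

17


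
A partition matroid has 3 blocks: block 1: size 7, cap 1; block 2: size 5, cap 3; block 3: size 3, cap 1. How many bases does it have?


A basis picks exactly ci elements from block i.
Number of bases = product of C(|Si|, ci).
= C(7,1) * C(5,3) * C(3,1)
= 7 * 10 * 3
= 210.

210


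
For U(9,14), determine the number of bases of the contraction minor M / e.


Contracting e from U(9,14) gives U(8,13).
Bases of U(8,13) = C(13,8) = 1287.

1287


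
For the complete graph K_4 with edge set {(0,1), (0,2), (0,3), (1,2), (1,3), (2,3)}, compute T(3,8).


T(K_4; x,y) = x^3 + 3x^2 + 4xy + 2x + y^3 + 3y^2 + 2y.
Substituting x=3, y=8:
= 27 + 27 + 96 + 6 + 512 + 192 + 16
= 876.

876


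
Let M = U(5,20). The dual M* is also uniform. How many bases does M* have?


The dual of U(r,n) is U(n-r, n) = U(15,20).
Bases of U(15,20) are all (15)-element subsets.
|B(M*)| = C(20,15) = 15504.

15504


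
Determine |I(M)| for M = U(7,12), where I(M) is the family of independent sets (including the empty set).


Independent sets of U(7,12) are all subsets of size <= 7.
Count = (12 choose 0) + (12 choose 1) + (12 choose 2) + (12 choose 3) + (12 choose 4) + (12 choose 5) + (12 choose 6) + (12 choose 7)
     = 1 + 12 + 66 + 220 + 495 + 792 + 924 + 792
     = 3302.

3302


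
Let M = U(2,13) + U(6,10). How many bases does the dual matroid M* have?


(M1+M2)* = M1* + M2*.
M1* = U(11,13), bases: C(13,11) = 78.
M2* = U(4,10), bases: C(10,4) = 210.
|B(M*)| = 78 * 210 = 16380.

16380


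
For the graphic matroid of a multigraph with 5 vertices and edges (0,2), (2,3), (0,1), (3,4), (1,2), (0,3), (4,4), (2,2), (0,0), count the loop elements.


In a graphic matroid, a loop is a self-loop edge (u,u) with rank 0.
Examining all 9 edges for self-loops...
Self-loops found: (4,4), (2,2), (0,0)
Number of loops = 3.

3


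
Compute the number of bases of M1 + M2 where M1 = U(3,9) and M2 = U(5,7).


Bases of a direct sum M1 + M2: |B| = |B(M1)| * |B(M2)|.
|B(U(3,9))| = C(9,3) = 84.
|B(U(5,7))| = C(7,5) = 21.
Total bases = 84 * 21 = 1764.

1764


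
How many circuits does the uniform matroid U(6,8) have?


In U(6,8), circuits are the (7)-element subsets.
Any set of 7 elements is dependent, and removing any one element gives
an independent set of size 6, so it is a minimal dependent set.
Number of circuits = C(8,7) = 8.

8


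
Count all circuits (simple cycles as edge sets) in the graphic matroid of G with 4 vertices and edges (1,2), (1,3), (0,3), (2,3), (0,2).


A circuit in a graphic matroid = edge set of a simple cycle.
G has 4 vertices and 5 edges.
Enumerating all minimal edge subsets forming cycles...
Total circuits found: 3.

3


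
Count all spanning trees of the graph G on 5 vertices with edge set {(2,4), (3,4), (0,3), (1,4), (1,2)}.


By Kirchhoff's matrix tree theorem, the number of spanning trees equals
the determinant of any cofactor of the Laplacian matrix L.
G has 5 vertices and 5 edges.
Computing the (4 x 4) cofactor determinant gives 3.

3


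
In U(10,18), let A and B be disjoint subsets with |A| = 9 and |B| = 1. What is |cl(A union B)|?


|A union B| = 9 + 1 = 10 (disjoint).
In U(10,18), cl(S) = S if |S| < 10, else cl(S) = E.
Since 10 >= 10, cl(A union B) = E.
|cl(A union B)| = 18.

18


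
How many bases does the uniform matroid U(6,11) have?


Bases of U(6,11) are all 6-element subsets of the 11-element ground set.
Number of bases = C(11,6).
C(11,6) = 462.

462


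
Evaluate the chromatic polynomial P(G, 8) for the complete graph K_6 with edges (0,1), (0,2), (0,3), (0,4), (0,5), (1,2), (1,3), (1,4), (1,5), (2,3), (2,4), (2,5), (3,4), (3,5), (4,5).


P(K_6, k) = k(k-1)(k-2)...(k-5).
P(8) = (8) * (7) * (6) * (5) * (4) * (3) = 20160.

20160


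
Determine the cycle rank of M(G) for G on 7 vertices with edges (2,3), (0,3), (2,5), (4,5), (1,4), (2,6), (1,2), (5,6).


Cycle rank (nullity) = |E| - r(M) = |E| - (|V| - c).
|E| = 8, |V| = 7, c = 1.
Nullity = 8 - (7 - 1) = 8 - 6 = 2.

2


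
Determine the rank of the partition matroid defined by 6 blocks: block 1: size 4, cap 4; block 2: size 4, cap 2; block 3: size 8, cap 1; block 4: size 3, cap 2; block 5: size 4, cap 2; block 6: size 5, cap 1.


Rank of a partition matroid = sum of min(|Si|, ci) for each block.
= min(4,4) + min(4,2) + min(8,1) + min(3,2) + min(4,2) + min(5,1)
= 4 + 2 + 1 + 2 + 2 + 1
= 12.

12


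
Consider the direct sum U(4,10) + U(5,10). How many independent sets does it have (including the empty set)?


For a direct sum, |I(M1+M2)| = |I(M1)| * |I(M2)|.
|I(U(4,10))| = sum C(10,k) for k=0..4 = 386.
|I(U(5,10))| = sum C(10,k) for k=0..5 = 638.
Total = 386 * 638 = 246268.

246268


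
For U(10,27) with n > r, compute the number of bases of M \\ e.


Deleting e from U(10,27) gives U(10,26) since n > r.
Bases of U(10,26) = C(26,10) = 5311735.

5311735


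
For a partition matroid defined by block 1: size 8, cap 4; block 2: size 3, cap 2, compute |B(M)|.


A basis picks exactly ci elements from block i.
Number of bases = product of C(|Si|, ci).
= C(8,4) * C(3,2)
= 70 * 3
= 210.

210


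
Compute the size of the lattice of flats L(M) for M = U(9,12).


Flats of U(9,12): every subset of size < 9 is a flat, plus E itself.
Count = C(12,0) + C(12,1) + C(12,2) + C(12,3) + C(12,4) + C(12,5) + C(12,6) + C(12,7) + C(12,8) + 1
     = 1 + 12 + 66 + 220 + 495 + 792 + 924 + 792 + 495 + 1
     = 3798.

3798


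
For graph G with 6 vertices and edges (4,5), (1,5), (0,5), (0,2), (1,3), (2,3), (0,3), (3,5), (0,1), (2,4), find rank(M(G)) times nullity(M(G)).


r(M) = |V| - c = 6 - 1 = 5.
nullity = |E| - r(M) = 10 - 5 = 5.
Product = 5 * 5 = 25.

25


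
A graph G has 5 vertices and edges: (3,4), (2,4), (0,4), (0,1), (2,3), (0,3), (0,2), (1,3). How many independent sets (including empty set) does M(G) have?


An independent set in a graphic matroid is an acyclic edge subset.
G has 5 vertices and 8 edges.
Enumerate all 2^8 = 256 subsets, checking for acyclicity.
Total independent sets = 128.

128


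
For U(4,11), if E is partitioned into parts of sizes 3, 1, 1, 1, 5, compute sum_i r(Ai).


r(Ai) = min(|Ai|, 4) for each part.
Sum = min(3,4) + min(1,4) + min(1,4) + min(1,4) + min(5,4)
    = 3 + 1 + 1 + 1 + 4
    = 10.

10


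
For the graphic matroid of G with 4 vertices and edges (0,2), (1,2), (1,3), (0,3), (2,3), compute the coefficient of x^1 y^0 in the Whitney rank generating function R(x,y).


R(x,y) = sum over A in 2^E of x^(r(E)-r(A)) * y^(|A|-r(A)).
G has 4 vertices, 5 edges. r(E) = 3.
Enumerate all 2^5 = 32 subsets.
Count subsets with r(E)-r(A)=1 and |A|-r(A)=0: 10.

10


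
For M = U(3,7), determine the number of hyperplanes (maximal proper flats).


Hyperplanes of U(3,7) are flats of rank 2.
In a uniform matroid, these are exactly the (2)-element subsets.
Count = C(7,2) = (7 * 6) / (1 * 2) = 21.

21


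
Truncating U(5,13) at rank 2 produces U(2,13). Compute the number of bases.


Truncating U(5,13) to rank 2 gives U(2,13).
Bases of U(2,13) are all 2-element subsets of 13 elements.
Number of bases = C(13,2) = (13 * 12) / (1 * 2) = 78.

78


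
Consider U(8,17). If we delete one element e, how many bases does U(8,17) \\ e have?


Deleting e from U(8,17) gives U(8,16) since n > r.
Bases of U(8,16) = C(16,8) = 12870.

12870


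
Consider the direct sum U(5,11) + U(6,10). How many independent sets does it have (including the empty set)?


For a direct sum, |I(M1+M2)| = |I(M1)| * |I(M2)|.
|I(U(5,11))| = sum C(11,k) for k=0..5 = 1024.
|I(U(6,10))| = sum C(10,k) for k=0..6 = 848.
Total = 1024 * 848 = 868352.

868352


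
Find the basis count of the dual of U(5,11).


The dual of U(r,n) is U(n-r, n) = U(6,11).
Bases of U(6,11) are all (6)-element subsets.
|B(M*)| = C(11,6) = 462.

462


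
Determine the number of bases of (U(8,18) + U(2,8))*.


(M1+M2)* = M1* + M2*.
M1* = U(10,18), bases: C(18,10) = 43758.
M2* = U(6,8), bases: C(8,6) = 28.
|B(M*)| = 43758 * 28 = 1225224.

1225224


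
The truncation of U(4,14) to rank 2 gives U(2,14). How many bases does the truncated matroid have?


Truncating U(4,14) to rank 2 gives U(2,14).
Bases of U(2,14) are all 2-element subsets of 14 elements.
Number of bases = (14 choose 2) = 91.

91


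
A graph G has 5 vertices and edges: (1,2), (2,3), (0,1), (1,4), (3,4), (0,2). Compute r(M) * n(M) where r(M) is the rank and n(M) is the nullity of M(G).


r(M) = |V| - c = 5 - 1 = 4.
nullity = |E| - r(M) = 6 - 4 = 2.
Product = 4 * 2 = 8.

8


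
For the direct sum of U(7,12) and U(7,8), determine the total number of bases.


Bases of a direct sum M1 + M2: |B| = |B(M1)| * |B(M2)|.
|B(U(7,12))| = C(12,7) = 792.
|B(U(7,8))| = C(8,7) = 8.
Total bases = 792 * 8 = 6336.

6336


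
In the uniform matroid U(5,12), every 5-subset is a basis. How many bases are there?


Bases of U(5,12) are all 5-element subsets of the 12-element ground set.
Number of bases = C(12,5).
(12 choose 5) = 792.

792


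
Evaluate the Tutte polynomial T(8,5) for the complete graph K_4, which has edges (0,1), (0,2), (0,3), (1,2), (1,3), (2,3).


T(K_4; x,y) = x^3 + 3x^2 + 4xy + 2x + y^3 + 3y^2 + 2y.
Substituting x=8, y=5:
= 512 + 192 + 160 + 16 + 125 + 75 + 10
= 1090.

1090


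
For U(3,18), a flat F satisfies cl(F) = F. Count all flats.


Flats of U(3,18): every subset of size < 3 is a flat, plus E itself.
Count = (18 choose 0) + (18 choose 1) + (18 choose 2) + 1
     = 1 + 18 + 153 + 1
     = 173.

173


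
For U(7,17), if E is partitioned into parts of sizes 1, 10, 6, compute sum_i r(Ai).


r(Ai) = min(|Ai|, 7) for each part.
Sum = min(1,7) + min(10,7) + min(6,7)
    = 1 + 7 + 6
    = 14.

14


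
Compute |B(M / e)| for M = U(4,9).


Contracting e from U(4,9) gives U(3,8).
Bases of U(3,8) = C(8,3) = (8 * 7 * 6) / (1 * 2 * 3) = 56.

56


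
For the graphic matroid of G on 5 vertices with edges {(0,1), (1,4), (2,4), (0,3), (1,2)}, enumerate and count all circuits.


A circuit in a graphic matroid = edge set of a simple cycle.
G has 5 vertices and 5 edges.
Enumerating all minimal edge subsets forming cycles...
Total circuits found: 1.

1


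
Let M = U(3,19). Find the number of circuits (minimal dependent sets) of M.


In U(3,19), circuits are the (4)-element subsets.
Any set of 4 elements is dependent, and removing any one element gives
an independent set of size 3, so it is a minimal dependent set.
Number of circuits = C(19,4) = 19! / (4! * 15!) = 3876.

3876


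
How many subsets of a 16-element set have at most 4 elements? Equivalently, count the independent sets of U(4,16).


Independent sets of U(4,16) are all subsets of size <= 4.
Count = (16 choose 0) + (16 choose 1) + (16 choose 2) + (16 choose 3) + (16 choose 4)
     = 1 + 16 + 120 + 560 + 1820
     = 2517.

2517


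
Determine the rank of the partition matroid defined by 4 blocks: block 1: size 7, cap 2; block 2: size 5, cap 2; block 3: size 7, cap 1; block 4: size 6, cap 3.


Rank of a partition matroid = sum of min(|Si|, ci) for each block.
= min(7,2) + min(5,2) + min(7,1) + min(6,3)
= 2 + 2 + 1 + 3
= 8.

8


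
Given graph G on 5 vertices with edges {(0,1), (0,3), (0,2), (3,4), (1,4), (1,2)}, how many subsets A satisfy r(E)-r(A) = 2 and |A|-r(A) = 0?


R(x,y) = sum over A in 2^E of x^(r(E)-r(A)) * y^(|A|-r(A)).
G has 5 vertices, 6 edges. r(E) = 4.
Enumerate all 2^6 = 64 subsets.
Count subsets with r(E)-r(A)=2 and |A|-r(A)=0: 15.

15


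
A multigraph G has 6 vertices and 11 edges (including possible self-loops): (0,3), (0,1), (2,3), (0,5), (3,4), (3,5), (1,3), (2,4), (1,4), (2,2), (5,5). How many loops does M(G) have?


In a graphic matroid, a loop is a self-loop edge (u,u) with rank 0.
Examining all 11 edges for self-loops...
Self-loops found: (2,2), (5,5)
Number of loops = 2.

2


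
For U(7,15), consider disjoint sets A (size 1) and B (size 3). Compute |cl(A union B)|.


|A union B| = 1 + 3 = 4 (disjoint).
In U(7,15), cl(S) = S if |S| < 7, else cl(S) = E.
Since 4 < 7, cl(A union B) = A union B.
|cl(A union B)| = 4.

4


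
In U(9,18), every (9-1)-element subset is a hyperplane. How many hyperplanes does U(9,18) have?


Hyperplanes of U(9,18) are flats of rank 8.
In a uniform matroid, these are exactly the (8)-element subsets.
Count = (18 choose 8) = 43758.

43758


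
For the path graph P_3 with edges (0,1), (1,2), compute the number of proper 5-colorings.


P(P_3, k) = k * (k-1)^(2).
P(5) = 5 * 4^2 = 5 * 16 = 80.

80


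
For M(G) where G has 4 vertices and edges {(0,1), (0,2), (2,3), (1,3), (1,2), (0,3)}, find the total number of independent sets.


An independent set in a graphic matroid is an acyclic edge subset.
G has 4 vertices and 6 edges.
Enumerate all 2^6 = 64 subsets, checking for acyclicity.
Total independent sets = 38.

38


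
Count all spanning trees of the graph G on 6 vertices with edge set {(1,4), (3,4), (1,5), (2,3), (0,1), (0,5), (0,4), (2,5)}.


By Kirchhoff's matrix tree theorem, the number of spanning trees equals
the determinant of any cofactor of the Laplacian matrix L.
G has 6 vertices and 8 edges.
Computing the (5 x 5) cofactor determinant gives 32.

32


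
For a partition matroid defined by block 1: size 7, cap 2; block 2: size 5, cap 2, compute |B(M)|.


A basis picks exactly ci elements from block i.
Number of bases = product of C(|Si|, ci).
= C(7,2) * C(5,2)
= 21 * 10
= 210.

210


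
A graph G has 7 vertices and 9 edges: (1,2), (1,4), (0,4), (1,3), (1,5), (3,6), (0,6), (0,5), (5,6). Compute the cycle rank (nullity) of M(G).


Cycle rank (nullity) = |E| - r(M) = |E| - (|V| - c).
|E| = 9, |V| = 7, c = 1.
Nullity = 9 - (7 - 1) = 9 - 6 = 3.

3


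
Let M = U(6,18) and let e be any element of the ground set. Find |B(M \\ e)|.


Deleting e from U(6,18) gives U(6,17) since n > r.
Bases of U(6,17) = (17 choose 6) = 12376.

12376


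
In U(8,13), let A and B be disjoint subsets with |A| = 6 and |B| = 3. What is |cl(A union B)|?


|A union B| = 6 + 3 = 9 (disjoint).
In U(8,13), cl(S) = S if |S| < 8, else cl(S) = E.
Since 9 >= 8, cl(A union B) = E.
|cl(A union B)| = 13.

13


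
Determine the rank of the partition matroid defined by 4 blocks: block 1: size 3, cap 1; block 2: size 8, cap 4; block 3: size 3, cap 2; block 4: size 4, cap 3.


Rank of a partition matroid = sum of min(|Si|, ci) for each block.
= min(3,1) + min(8,4) + min(3,2) + min(4,3)
= 1 + 4 + 2 + 3
= 10.

10


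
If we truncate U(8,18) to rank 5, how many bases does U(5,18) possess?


Truncating U(8,18) to rank 5 gives U(5,18).
Bases of U(5,18) are all 5-element subsets of 18 elements.
Number of bases = (18 choose 5) = 8568.

8568


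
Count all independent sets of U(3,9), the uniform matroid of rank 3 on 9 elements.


Independent sets of U(3,9) are all subsets of size <= 3.
Count = (9 choose 0) + (9 choose 1) + (9 choose 2) + (9 choose 3)
     = 1 + 9 + 36 + 84
     = 130.

130


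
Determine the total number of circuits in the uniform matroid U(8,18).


In U(8,18), circuits are the (9)-element subsets.
Any set of 9 elements is dependent, and removing any one element gives
an independent set of size 8, so it is a minimal dependent set.
Number of circuits = (18 choose 9) = 48620.

48620


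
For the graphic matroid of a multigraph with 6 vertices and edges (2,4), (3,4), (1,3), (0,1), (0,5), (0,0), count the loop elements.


In a graphic matroid, a loop is a self-loop edge (u,u) with rank 0.
Examining all 6 edges for self-loops...
Self-loops found: (0,0)
Number of loops = 1.

1


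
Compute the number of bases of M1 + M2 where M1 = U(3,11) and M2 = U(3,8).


Bases of a direct sum M1 + M2: |B| = |B(M1)| * |B(M2)|.
|B(U(3,11))| = C(11,3) = 165.
|B(U(3,8))| = C(8,3) = 56.
Total bases = 165 * 56 = 9240.

9240


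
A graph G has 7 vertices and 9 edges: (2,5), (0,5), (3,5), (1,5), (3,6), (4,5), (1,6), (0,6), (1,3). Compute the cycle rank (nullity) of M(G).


Cycle rank (nullity) = |E| - r(M) = |E| - (|V| - c).
|E| = 9, |V| = 7, c = 1.
Nullity = 9 - (7 - 1) = 9 - 6 = 3.

3


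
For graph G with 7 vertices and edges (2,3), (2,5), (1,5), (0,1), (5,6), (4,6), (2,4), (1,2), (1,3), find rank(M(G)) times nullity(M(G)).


r(M) = |V| - c = 7 - 1 = 6.
nullity = |E| - r(M) = 9 - 6 = 3.
Product = 6 * 3 = 18.

18


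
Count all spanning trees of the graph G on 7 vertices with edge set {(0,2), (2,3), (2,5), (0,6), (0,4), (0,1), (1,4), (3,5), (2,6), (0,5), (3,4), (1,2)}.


By Kirchhoff's matrix tree theorem, the number of spanning trees equals
the determinant of any cofactor of the Laplacian matrix L.
G has 7 vertices and 12 edges.
Computing the (6 x 6) cofactor determinant gives 315.

315


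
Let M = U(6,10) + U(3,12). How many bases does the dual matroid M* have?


(M1+M2)* = M1* + M2*.
M1* = U(4,10), bases: C(10,4) = 210.
M2* = U(9,12), bases: C(12,9) = 220.
|B(M*)| = 210 * 220 = 46200.

46200


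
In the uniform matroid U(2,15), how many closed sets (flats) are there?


Flats of U(2,15): every subset of size < 2 is a flat, plus E itself.
Count = C(15,0) + C(15,1) + 1
     = 1 + 15 + 1
     = 17.

17


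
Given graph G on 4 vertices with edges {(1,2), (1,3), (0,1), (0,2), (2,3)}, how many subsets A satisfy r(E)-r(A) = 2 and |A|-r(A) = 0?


R(x,y) = sum over A in 2^E of x^(r(E)-r(A)) * y^(|A|-r(A)).
G has 4 vertices, 5 edges. r(E) = 3.
Enumerate all 2^5 = 32 subsets.
Count subsets with r(E)-r(A)=2 and |A|-r(A)=0: 5.

5


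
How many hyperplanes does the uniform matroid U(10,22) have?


Hyperplanes of U(10,22) are flats of rank 9.
In a uniform matroid, these are exactly the (9)-element subsets.
Count = C(22,9) = 22! / (9! * 13!) = 497420.

497420


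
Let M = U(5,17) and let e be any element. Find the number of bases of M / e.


Contracting e from U(5,17) gives U(4,16).
Bases of U(4,16) = C(16,4) = 16! / (4! * 12!) = 1820.

1820


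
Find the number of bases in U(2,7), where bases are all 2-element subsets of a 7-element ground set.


Bases of U(2,7) are all 2-element subsets of the 7-element ground set.
Number of bases = C(7,2).
C(7,2) = 7! / (2! * 5!) = 21.

21


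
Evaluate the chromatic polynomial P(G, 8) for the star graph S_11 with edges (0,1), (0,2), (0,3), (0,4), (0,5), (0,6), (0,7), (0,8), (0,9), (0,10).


P(tree, k) = k * (k-1)^(10) for any tree on 11 vertices.
P(8) = 8 * 7^10 = 8 * 282475249 = 2259801992.

2259801992


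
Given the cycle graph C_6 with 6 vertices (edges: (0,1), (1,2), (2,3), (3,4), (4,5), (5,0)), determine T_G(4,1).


T(C_6; x,y) = x + x^2 + ... + x^(5) + y.
T(4,1) = 4^1 + 4^2 + 4^3 + 4^4 + 4^5 + 1
= 4 + 16 + 64 + 256 + 1024 + 1
= 1365.

1365


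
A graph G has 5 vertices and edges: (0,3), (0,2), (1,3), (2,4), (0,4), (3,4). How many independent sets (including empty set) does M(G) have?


An independent set in a graphic matroid is an acyclic edge subset.
G has 5 vertices and 6 edges.
Enumerate all 2^6 = 64 subsets, checking for acyclicity.
Total independent sets = 48.

48


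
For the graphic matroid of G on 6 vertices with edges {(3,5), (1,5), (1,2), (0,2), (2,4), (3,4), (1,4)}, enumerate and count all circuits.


A circuit in a graphic matroid = edge set of a simple cycle.
G has 6 vertices and 7 edges.
Enumerating all minimal edge subsets forming cycles...
Total circuits found: 3.

3


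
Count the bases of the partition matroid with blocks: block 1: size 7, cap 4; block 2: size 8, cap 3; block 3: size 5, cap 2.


A basis picks exactly ci elements from block i.
Number of bases = product of C(|Si|, ci).
= C(7,4) * C(8,3) * C(5,2)
= 35 * 56 * 10
= 19600.

19600


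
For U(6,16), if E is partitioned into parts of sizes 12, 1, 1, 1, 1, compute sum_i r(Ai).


r(Ai) = min(|Ai|, 6) for each part.
Sum = min(12,6) + min(1,6) + min(1,6) + min(1,6) + min(1,6)
    = 6 + 1 + 1 + 1 + 1
    = 10.

10


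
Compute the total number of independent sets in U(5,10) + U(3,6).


For a direct sum, |I(M1+M2)| = |I(M1)| * |I(M2)|.
|I(U(5,10))| = sum C(10,k) for k=0..5 = 638.
|I(U(3,6))| = sum C(6,k) for k=0..3 = 42.
Total = 638 * 42 = 26796.

26796


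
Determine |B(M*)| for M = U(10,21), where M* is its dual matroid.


The dual of U(r,n) is U(n-r, n) = U(11,21).
Bases of U(11,21) are all (11)-element subsets.
|B(M*)| = C(21,11) = 352716.

352716


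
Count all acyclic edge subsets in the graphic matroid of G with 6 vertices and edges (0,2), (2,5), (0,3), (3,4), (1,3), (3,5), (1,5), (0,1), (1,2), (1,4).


An independent set in a graphic matroid is an acyclic edge subset.
G has 6 vertices and 10 edges.
Enumerate all 2^10 = 1024 subsets, checking for acyclicity.
Total independent sets = 450.

450


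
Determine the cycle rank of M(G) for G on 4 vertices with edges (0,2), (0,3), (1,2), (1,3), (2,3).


Cycle rank (nullity) = |E| - r(M) = |E| - (|V| - c).
|E| = 5, |V| = 4, c = 1.
Nullity = 5 - (4 - 1) = 5 - 3 = 2.

2


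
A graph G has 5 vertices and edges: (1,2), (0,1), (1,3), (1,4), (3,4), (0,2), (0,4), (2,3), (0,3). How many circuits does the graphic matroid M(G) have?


A circuit in a graphic matroid = edge set of a simple cycle.
G has 5 vertices and 9 edges.
Enumerating all minimal edge subsets forming cycles...
Total circuits found: 22.

22


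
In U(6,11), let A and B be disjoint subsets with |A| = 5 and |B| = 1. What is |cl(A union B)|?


|A union B| = 5 + 1 = 6 (disjoint).
In U(6,11), cl(S) = S if |S| < 6, else cl(S) = E.
Since 6 >= 6, cl(A union B) = E.
|cl(A union B)| = 11.

11


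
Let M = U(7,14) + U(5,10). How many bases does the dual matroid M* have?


(M1+M2)* = M1* + M2*.
M1* = U(7,14), bases: C(14,7) = 3432.
M2* = U(5,10), bases: C(10,5) = 252.
|B(M*)| = 3432 * 252 = 864864.

864864


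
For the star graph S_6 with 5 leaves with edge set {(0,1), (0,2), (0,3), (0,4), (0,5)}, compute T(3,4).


A star on 6 vertices is a tree with 5 edges.
T(x,y) = x^(5) for any tree.
T(3,4) = 3^5 = 243.

243


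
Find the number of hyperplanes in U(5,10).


Hyperplanes of U(5,10) are flats of rank 4.
In a uniform matroid, these are exactly the (4)-element subsets.
Count = (10 choose 4) = 210.

210


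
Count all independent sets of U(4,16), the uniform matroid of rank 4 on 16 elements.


Independent sets of U(4,16) are all subsets of size <= 4.
Count = (16 choose 0) + (16 choose 1) + (16 choose 2) + (16 choose 3) + (16 choose 4)
     = 1 + 16 + 120 + 560 + 1820
     = 2517.

2517


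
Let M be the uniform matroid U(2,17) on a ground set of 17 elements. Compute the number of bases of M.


Bases of U(2,17) are all 2-element subsets of the 17-element ground set.
Number of bases = C(17,2).
C(17,2) = 17! / (2! * 15!) = 136.

136


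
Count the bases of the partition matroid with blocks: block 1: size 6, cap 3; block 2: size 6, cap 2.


A basis picks exactly ci elements from block i.
Number of bases = product of C(|Si|, ci).
= C(6,3) * C(6,2)
= 20 * 15
= 300.

300


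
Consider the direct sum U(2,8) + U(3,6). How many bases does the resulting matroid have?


Bases of a direct sum M1 + M2: |B| = |B(M1)| * |B(M2)|.
|B(U(2,8))| = C(8,2) = 28.
|B(U(3,6))| = C(6,3) = 20.
Total bases = 28 * 20 = 560.

560


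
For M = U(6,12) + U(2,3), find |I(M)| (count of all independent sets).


For a direct sum, |I(M1+M2)| = |I(M1)| * |I(M2)|.
|I(U(6,12))| = sum C(12,k) for k=0..6 = 2510.
|I(U(2,3))| = sum C(3,k) for k=0..2 = 7.
Total = 2510 * 7 = 17570.

17570


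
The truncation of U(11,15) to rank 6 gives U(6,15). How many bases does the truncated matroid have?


Truncating U(11,15) to rank 6 gives U(6,15).
Bases of U(6,15) are all 6-element subsets of 15 elements.
Number of bases = C(15,6) = 15! / (6! * 9!) = 5005.

5005


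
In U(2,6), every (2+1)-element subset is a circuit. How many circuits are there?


In U(2,6), circuits are the (3)-element subsets.
Any set of 3 elements is dependent, and removing any one element gives
an independent set of size 2, so it is a minimal dependent set.
Number of circuits = C(6,3) = (6 * 5 * 4) / (1 * 2 * 3) = 20.

20


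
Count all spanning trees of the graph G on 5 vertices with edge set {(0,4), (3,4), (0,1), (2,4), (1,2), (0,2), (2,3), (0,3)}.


By Kirchhoff's matrix tree theorem, the number of spanning trees equals
the determinant of any cofactor of the Laplacian matrix L.
G has 5 vertices and 8 edges.
Computing the (4 x 4) cofactor determinant gives 40.

40


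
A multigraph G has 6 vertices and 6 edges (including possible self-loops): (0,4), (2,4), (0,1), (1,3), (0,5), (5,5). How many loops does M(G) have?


In a graphic matroid, a loop is a self-loop edge (u,u) with rank 0.
Examining all 6 edges for self-loops...
Self-loops found: (5,5)
Number of loops = 1.

1


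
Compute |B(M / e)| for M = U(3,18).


Contracting e from U(3,18) gives U(2,17).
Bases of U(2,17) = C(17,2) = (17 * 16) / (1 * 2) = 136.

136


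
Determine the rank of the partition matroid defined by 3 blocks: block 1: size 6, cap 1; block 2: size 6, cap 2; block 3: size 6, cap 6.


Rank of a partition matroid = sum of min(|Si|, ci) for each block.
= min(6,1) + min(6,2) + min(6,6)
= 1 + 2 + 6
= 9.

9


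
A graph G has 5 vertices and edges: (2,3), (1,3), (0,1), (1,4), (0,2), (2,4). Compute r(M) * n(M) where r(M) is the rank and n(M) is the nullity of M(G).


r(M) = |V| - c = 5 - 1 = 4.
nullity = |E| - r(M) = 6 - 4 = 2.
Product = 4 * 2 = 8.

8


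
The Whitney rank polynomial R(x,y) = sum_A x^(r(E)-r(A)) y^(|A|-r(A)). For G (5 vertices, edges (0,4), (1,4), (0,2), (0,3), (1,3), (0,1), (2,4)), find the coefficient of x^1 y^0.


R(x,y) = sum over A in 2^E of x^(r(E)-r(A)) * y^(|A|-r(A)).
G has 5 vertices, 7 edges. r(E) = 4.
Enumerate all 2^7 = 128 subsets.
Count subsets with r(E)-r(A)=1 and |A|-r(A)=0: 32.

32


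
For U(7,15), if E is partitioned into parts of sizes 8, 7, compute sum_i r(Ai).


r(Ai) = min(|Ai|, 7) for each part.
Sum = min(8,7) + min(7,7)
    = 7 + 7
    = 14.

14


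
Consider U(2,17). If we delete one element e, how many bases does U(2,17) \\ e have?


Deleting e from U(2,17) gives U(2,16) since n > r.
Bases of U(2,16) = C(16,2) = (16 * 15) / (1 * 2) = 120.

120


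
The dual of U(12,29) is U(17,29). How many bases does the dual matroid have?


The dual of U(r,n) is U(n-r, n) = U(17,29).
Bases of U(17,29) are all (17)-element subsets.
|B(M*)| = C(29,17) = 51895935.

51895935


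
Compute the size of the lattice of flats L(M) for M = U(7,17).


Flats of U(7,17): every subset of size < 7 is a flat, plus E itself.
Count = C(17,0) + C(17,1) + C(17,2) + C(17,3) + C(17,4) + C(17,5) + C(17,6) + 1
     = 1 + 17 + 136 + 680 + 2380 + 6188 + 12376 + 1
     = 21779.

21779


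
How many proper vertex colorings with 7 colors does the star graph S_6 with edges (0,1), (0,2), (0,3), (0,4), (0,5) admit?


P(tree, k) = k * (k-1)^(5) for any tree on 6 vertices.
P(7) = 7 * 6^5 = 7 * 7776 = 54432.

54432


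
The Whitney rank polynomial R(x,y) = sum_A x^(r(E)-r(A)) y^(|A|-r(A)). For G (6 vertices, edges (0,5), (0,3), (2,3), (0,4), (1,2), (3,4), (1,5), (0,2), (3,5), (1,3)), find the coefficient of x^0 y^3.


R(x,y) = sum over A in 2^E of x^(r(E)-r(A)) * y^(|A|-r(A)).
G has 6 vertices, 10 edges. r(E) = 5.
Enumerate all 2^10 = 1024 subsets.
Count subsets with r(E)-r(A)=0 and |A|-r(A)=3: 44.

44


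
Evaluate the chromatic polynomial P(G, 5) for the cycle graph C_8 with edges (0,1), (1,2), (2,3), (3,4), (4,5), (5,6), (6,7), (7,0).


P(C_8, k) = (k-1)^8 + (-1)^8*(k-1).
P(5) = (4)^8 + 4
= 65536 + 4 = 65540.

65540


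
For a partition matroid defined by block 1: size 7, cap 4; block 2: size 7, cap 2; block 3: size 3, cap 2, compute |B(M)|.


A basis picks exactly ci elements from block i.
Number of bases = product of C(|Si|, ci).
= C(7,4) * C(7,2) * C(3,2)
= 35 * 21 * 3
= 2205.

2205


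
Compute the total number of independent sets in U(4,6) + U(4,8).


For a direct sum, |I(M1+M2)| = |I(M1)| * |I(M2)|.
|I(U(4,6))| = sum C(6,k) for k=0..4 = 57.
|I(U(4,8))| = sum C(8,k) for k=0..4 = 163.
Total = 57 * 163 = 9291.

9291


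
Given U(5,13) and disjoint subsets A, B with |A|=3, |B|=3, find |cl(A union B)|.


|A union B| = 3 + 3 = 6 (disjoint).
In U(5,13), cl(S) = S if |S| < 5, else cl(S) = E.
Since 6 >= 5, cl(A union B) = E.
|cl(A union B)| = 13.

13


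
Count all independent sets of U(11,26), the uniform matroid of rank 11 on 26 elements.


Independent sets of U(11,26) are all subsets of size <= 11.
Count = (26 choose 0) + (26 choose 1) + (26 choose 2) + (26 choose 3) + (26 choose 4) + (26 choose 5) + (26 choose 6) + (26 choose 7) + (26 choose 8) + (26 choose 9) + (26 choose 10) + (26 choose 11)
     = 1 + 26 + 325 + 2600 + 14950 + 65780 + 230230 + 657800 + 1562275 + 3124550 + 5311735 + 7726160
     = 18696432.

18696432


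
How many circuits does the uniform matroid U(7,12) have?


In U(7,12), circuits are the (8)-element subsets.
Any set of 8 elements is dependent, and removing any one element gives
an independent set of size 7, so it is a minimal dependent set.
Number of circuits = (12 choose 8) = 495.

495


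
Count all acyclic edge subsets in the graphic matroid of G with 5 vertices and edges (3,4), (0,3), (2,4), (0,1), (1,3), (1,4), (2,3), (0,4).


An independent set in a graphic matroid is an acyclic edge subset.
G has 5 vertices and 8 edges.
Enumerate all 2^8 = 256 subsets, checking for acyclicity.
Total independent sets = 128.

128


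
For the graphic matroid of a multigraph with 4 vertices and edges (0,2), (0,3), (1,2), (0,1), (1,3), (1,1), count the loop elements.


In a graphic matroid, a loop is a self-loop edge (u,u) with rank 0.
Examining all 6 edges for self-loops...
Self-loops found: (1,1)
Number of loops = 1.

1


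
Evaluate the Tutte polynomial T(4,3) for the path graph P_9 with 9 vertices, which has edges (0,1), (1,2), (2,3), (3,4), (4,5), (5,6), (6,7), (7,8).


A path on 9 vertices is a tree with 8 edges.
T(x,y) = x^(8) for any tree.
T(4,3) = 4^8 = 65536.

65536


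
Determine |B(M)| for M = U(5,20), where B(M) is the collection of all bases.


Bases of U(5,20) are all 5-element subsets of the 20-element ground set.
Number of bases = C(20,5).
(20 choose 5) = 15504.

15504


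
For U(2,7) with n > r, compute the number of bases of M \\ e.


Deleting e from U(2,7) gives U(2,6) since n > r.
Bases of U(2,6) = C(6,2) = (6 * 5) / (1 * 2) = 15.

15


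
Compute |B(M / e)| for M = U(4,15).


Contracting e from U(4,15) gives U(3,14).
Bases of U(3,14) = C(14,3) = 14! / (3! * 11!) = 364.

364


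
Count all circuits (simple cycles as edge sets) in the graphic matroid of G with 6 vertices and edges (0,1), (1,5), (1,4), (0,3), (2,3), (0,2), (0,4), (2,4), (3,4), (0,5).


A circuit in a graphic matroid = edge set of a simple cycle.
G has 6 vertices and 10 edges.
Enumerating all minimal edge subsets forming cycles...
Total circuits found: 18.

18


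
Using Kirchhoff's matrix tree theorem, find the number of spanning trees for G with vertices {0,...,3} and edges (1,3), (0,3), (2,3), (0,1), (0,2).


By Kirchhoff's matrix tree theorem, the number of spanning trees equals
the determinant of any cofactor of the Laplacian matrix L.
G has 4 vertices and 5 edges.
Computing the (3 x 3) cofactor determinant gives 8.

8


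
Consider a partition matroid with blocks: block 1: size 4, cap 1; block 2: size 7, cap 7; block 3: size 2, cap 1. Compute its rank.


Rank of a partition matroid = sum of min(|Si|, ci) for each block.
= min(4,1) + min(7,7) + min(2,1)
= 1 + 7 + 1
= 9.

9


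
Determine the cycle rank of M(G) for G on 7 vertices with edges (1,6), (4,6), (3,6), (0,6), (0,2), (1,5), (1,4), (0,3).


Cycle rank (nullity) = |E| - r(M) = |E| - (|V| - c).
|E| = 8, |V| = 7, c = 1.
Nullity = 8 - (7 - 1) = 8 - 6 = 2.

2


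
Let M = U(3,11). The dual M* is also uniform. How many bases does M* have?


The dual of U(r,n) is U(n-r, n) = U(8,11).
Bases of U(8,11) are all (8)-element subsets.
|B(M*)| = (11 choose 8) = 165.

165


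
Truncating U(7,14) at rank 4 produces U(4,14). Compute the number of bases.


Truncating U(7,14) to rank 4 gives U(4,14).
Bases of U(4,14) are all 4-element subsets of 14 elements.
Number of bases = C(14,4) = (14 * 13 * 12 * 11) / (1 * 2 * 3 * 4) = 1001.

1001


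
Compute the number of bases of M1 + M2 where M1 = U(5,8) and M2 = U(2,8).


Bases of a direct sum M1 + M2: |B| = |B(M1)| * |B(M2)|.
|B(U(5,8))| = C(8,5) = 56.
|B(U(2,8))| = C(8,2) = 28.
Total bases = 56 * 28 = 1568.

1568


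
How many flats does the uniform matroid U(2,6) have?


Flats of U(2,6): every subset of size < 2 is a flat, plus E itself.
Count = C(6,0) + C(6,1) + 1
     = 1 + 6 + 1
     = 8.

8


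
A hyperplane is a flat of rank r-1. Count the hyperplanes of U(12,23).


Hyperplanes of U(12,23) are flats of rank 11.
In a uniform matroid, these are exactly the (11)-element subsets.
Count = C(23,11) = 1352078.

1352078


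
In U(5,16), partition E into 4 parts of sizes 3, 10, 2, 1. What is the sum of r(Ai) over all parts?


r(Ai) = min(|Ai|, 5) for each part.
Sum = min(3,5) + min(10,5) + min(2,5) + min(1,5)
    = 3 + 5 + 2 + 1
    = 11.

11
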